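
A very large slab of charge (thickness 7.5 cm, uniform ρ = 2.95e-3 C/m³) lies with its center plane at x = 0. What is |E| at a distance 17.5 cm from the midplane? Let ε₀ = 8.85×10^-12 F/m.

1.25e7 N/C

The point |x| = 17.5 cm lies outside the slab (half-thickness 0.0375 m). A symmetric pillbox spanning the full slab encloses Q_enc = ρ·d·A.
Flux = 2EA ⇒ E = |ρ|d/(2ε₀), independent of distance outside.
E = (2.95×10^-3)(0.075)/(2·8.85×10^-12) = 1.25×10^7 N/C.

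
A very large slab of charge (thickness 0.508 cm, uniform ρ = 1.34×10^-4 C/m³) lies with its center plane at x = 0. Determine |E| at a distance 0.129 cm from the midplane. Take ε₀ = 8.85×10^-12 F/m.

1.95e4 V/m

By symmetry E is perpendicular to the slab. A Gaussian pillbox from −0.129 cm to +0.129 cm (face area A) lies entirely within the slab.
Q_enc = ρ·(2x)·A and flux = 2EA, so 2EA = 2ρxA/ε₀ ⇒ E = |ρ|x/ε₀.
E = (1.34×10^-4)(0.00129)/(8.85×10^-12) = 1.95e4 N/C.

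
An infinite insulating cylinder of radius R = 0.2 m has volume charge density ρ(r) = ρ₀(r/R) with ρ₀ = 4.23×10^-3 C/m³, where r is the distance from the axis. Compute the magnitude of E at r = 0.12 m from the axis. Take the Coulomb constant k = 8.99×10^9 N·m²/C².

1.15×10^7 V/m

Take a coaxial cylindrical Gaussian surface of radius r = 0.12 m and length L (r < R).
λ_enc = ∫₀^r ρ(r')·2πr' dr' = (2πρ₀/R)·r^3/3 = 7.654×10^-5 C/m.
By Gauss's law (flux through the curved wall only), E·2πrL = λ_enc L/ε₀.
E = 2k|λ_enc|/r = 2(8.99×10^9)(7.654×10^-5)/(0.12) = 1.15×10^7 N/C.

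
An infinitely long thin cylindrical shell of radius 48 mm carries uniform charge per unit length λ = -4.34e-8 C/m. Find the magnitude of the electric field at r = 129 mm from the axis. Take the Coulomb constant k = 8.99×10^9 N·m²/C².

|E| ≈ 6.05×10^3 N/C

Coaxial Gaussian cylinder, radius r = 129 mm, length L (r > 48 mm).
The full line charge is enclosed: λ_enc = -4.34×10^-8 C/m.
Since E is radial and uniform over the curved surface, Φ = E·2πrL = Q_enc/ε₀ = λ_enc L/ε₀.
E = 2k|λ_enc|/r = 2(8.99×10^9)(4.34×10^-8)/(0.129) = 6.05e3 N/C.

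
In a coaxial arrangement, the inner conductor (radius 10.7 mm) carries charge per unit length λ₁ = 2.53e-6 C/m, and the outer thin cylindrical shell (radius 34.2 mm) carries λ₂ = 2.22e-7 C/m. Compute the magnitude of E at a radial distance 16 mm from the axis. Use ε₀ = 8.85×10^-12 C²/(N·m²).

Choose a coaxial cylinder of radius r = 16 mm (arbitrary length L) as the Gaussian surface (between the conductors, 10.7 mm < r < 34.2 mm).
The shell at 34.2 mm lies outside the Gaussian surface, so λ_enc = λ₁ = 2.53×10^-6 C/m.
Applying ∮E·dA = Q_enc/ε₀ with the end caps contributing no flux:
E = |λ_enc|/(2πε₀r) = (2.53×10^-6)/(2π·8.85×10^-12·0.016) = 2.84×10^6 N/C.

E = 2.84×10^6 N/C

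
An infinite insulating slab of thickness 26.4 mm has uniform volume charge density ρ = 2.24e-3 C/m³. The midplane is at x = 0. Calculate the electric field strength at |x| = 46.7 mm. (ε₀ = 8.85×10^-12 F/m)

E ≈ 3.34×10^6 N/C

The point |x| = 46.7 mm lies outside the slab (half-thickness 0.0132 m). A symmetric pillbox spanning the full slab encloses Q_enc = ρ·d·A.
Flux = 2EA ⇒ E = |ρ|d/(2ε₀), independent of distance outside.
E = (2.24e-3)(0.0264)/(2·8.85×10^-12) = 3.34e6 N/C.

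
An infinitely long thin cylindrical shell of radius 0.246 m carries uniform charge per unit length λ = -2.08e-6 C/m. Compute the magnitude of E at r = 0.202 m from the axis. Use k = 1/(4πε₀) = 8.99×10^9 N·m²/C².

By cylindrical symmetry E is radial; use a coaxial Gaussian cylinder of radius 0.202 m and length L (r < 0.246 m, inside the shell).
All the surface charge lies outside this cylinder: Q_enc = 0, hence E = 0.

E = 0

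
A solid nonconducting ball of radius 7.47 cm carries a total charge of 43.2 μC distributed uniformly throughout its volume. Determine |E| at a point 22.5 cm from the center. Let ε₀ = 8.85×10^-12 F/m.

Take a concentric spherical Gaussian surface of radius r = 22.5 cm (r > R, so the entire charge is enclosed).
Q_enc = 43.2 μC = 4.32×10^-5 C.
Gauss's law: E·4πr² = Q_enc/ε₀.
E = |Q_enc|/(4πε₀r²) = (4.32e-5)/(4π·8.85×10^-12·(0.225)²) = 7.67e6 N/C.

|E| ≈ 7.67×10^6 N/C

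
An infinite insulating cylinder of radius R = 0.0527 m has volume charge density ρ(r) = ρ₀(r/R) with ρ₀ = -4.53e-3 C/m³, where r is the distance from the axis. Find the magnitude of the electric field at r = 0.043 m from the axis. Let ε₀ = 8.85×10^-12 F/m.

Choose a coaxial cylinder of radius r = 0.043 m (arbitrary length L) as the Gaussian surface (r < R).
λ_enc = ∫₀^r ρ(r')·2πr' dr' = (2πρ₀/R)·r^3/3 = -1.431e-5 C/m.
Since E is radial and uniform over the curved surface, Φ = E·2πrL = Q_enc/ε₀ = λ_enc L/ε₀.
E = |λ_enc|/(2πε₀r) = (1.431×10^-5)/(2π·8.85×10^-12·0.043) = 5.99×10^6 N/C.

|E| = 5.99e6 N/C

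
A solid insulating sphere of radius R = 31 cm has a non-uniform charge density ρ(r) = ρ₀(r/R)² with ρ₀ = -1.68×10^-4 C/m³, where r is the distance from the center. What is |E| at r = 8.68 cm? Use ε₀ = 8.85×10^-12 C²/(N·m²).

2.58e4 N/C

By spherical symmetry E is radial; choose a Gaussian sphere of radius r = 8.68 cm (r < R).
Q_enc = ∫₀^r ρ(r')·4πr'² dr' = (4πρ₀/R²) ∫₀^r r'^4 dr' = 4πρ₀ r^5/(5·R²) = -2.165e-8 C.
By Gauss's law, ∮E·dA = E·4πr² = Q_enc/ε₀.
E = |Q_enc|/(4πε₀r²) = (2.165e-8)/(4π·8.85×10^-12·(0.0868)²) = 2.58e4 N/C.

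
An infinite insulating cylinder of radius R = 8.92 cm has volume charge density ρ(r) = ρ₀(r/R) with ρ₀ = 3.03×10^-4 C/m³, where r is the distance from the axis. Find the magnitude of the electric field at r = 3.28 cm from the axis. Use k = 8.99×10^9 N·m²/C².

By cylindrical symmetry E is radial; use a coaxial Gaussian cylinder of radius 3.28 cm and length L (r < R).
λ_enc = ∫₀^r ρ(r')·2πr' dr' = (2πρ₀/R)·r^3/3 = 2.51×10^-7 C/m.
Since E is radial and uniform over the curved surface, Φ = E·2πrL = Q_enc/ε₀ = λ_enc L/ε₀.
E = 2k|λ_enc|/r = 2(8.99×10^9)(2.51e-7)/(0.0328) = 1.38×10^5 N/C.

E = 1.38×10^5 N/C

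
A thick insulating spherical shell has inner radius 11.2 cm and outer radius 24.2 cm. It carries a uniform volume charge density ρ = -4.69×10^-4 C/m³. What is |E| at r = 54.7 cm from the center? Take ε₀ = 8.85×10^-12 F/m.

7.54×10^5 N/C

Use a concentric Gaussian sphere at r = 54.7 cm (r > 24.2 cm, enclosing the whole shell).
Q_enc = ρ·(4π/3)(b³ − a³) = (-4.69e-4)·(4π/3)·((0.242)³ − (0.112)³) = -2.508×10^-5 C.
Applying ∮E·dA = Q_enc/ε₀ with Φ = E(4πr²):
E = |Q_enc|/(4πε₀r²) = (2.508e-5)/(4π·8.85×10^-12·(0.547)²) = 7.54×10^5 N/C.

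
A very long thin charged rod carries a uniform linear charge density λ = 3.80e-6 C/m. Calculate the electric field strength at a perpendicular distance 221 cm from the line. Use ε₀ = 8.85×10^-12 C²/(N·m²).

3.09e4 V/m

Choose a coaxial cylinder of radius r = 221 cm (arbitrary length L) as the Gaussian surface.
Q_enc = λL, so λ_enc = 3.80e-6 C/m.
Gauss's law: E·2πrL = λ_enc L/ε₀.
E = |λ_enc|/(2πε₀r) = (3.80e-6)/(2π·8.85×10^-12·2.21) = 3.09×10^4 N/C.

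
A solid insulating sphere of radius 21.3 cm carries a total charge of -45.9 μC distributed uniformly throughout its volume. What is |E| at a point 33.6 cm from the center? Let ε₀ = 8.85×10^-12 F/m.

Use a concentric Gaussian sphere at r = 33.6 cm (r > R, so the entire charge is enclosed).
Q_enc = -45.9 μC = -4.59×10^-5 C.
Gauss's law: E·4πr² = Q_enc/ε₀.
E = |Q_enc|/(4πε₀r²) = (4.59×10^-5)/(4π·8.85×10^-12·(0.336)²) = 3.66e6 N/C.

E = 3.66e6 V/m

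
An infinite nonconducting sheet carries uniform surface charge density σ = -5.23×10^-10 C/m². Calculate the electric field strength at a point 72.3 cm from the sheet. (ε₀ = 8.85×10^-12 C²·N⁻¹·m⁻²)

The symmetry is planar: E is normal to the sheet and the same magnitude on both sides. Take a pillbox straddling the sheet with end-cap area A.
Only the two end caps contribute flux: Φ = 2EA. With Q_enc = σA, Gauss's law gives E = |σ|/(2ε₀).
E = |σ|/(2ε₀) = (5.23×10^-10)/(2·8.85×10^-12) = 29.5 N/C.

|E| = 29.5 N/C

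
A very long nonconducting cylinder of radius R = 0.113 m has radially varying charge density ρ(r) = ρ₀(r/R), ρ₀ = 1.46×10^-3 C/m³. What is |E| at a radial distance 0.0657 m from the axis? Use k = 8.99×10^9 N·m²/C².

|E| ≈ 2.10×10^6 N/C

Take a coaxial cylindrical Gaussian surface of radius r = 0.0657 m and length L (r < R).
λ_enc = ∫₀^r ρ(r')·2πr' dr' = (2πρ₀/R)·r^3/3 = 7.674e-6 C/m.
By Gauss's law (flux through the curved wall only), E·2πrL = λ_enc L/ε₀.
E = 2k|λ_enc|/r = 2(8.99×10^9)(7.674×10^-6)/(0.0657) = 2.10×10^6 N/C.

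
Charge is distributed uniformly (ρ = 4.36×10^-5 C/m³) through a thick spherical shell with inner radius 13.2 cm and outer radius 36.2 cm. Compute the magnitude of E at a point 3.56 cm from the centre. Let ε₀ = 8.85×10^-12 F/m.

Symmetry ⇒ E = E(r) r̂. Gaussian sphere of radius r = 3.56 cm (r < 13.2 cm, inside the empty cavity).
Q_enc = 0 (all charge lies at larger r); Gauss's law gives E = 0.

E = 0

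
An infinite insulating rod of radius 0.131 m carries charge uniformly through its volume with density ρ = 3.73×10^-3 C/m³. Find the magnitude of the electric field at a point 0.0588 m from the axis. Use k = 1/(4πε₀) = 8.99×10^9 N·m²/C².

|E| = 1.24×10^7 N/C

Take a coaxial cylindrical Gaussian surface of radius r = 0.0588 m and length L (r < R).
Enclosed charge per unit length: λ_enc = ρ·πr² = (3.73e-3)π(0.0588)² = 4.051×10^-5 C/m.
By Gauss's law (flux through the curved wall only), E·2πrL = λ_enc L/ε₀.
E = 2k|λ_enc|/r = 2(8.99×10^9)(4.051e-5)/(0.0588) = 1.24×10^7 N/C.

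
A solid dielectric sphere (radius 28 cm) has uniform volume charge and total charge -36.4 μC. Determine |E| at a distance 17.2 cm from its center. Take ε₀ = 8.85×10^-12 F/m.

Symmetry ⇒ E = E(r) r̂. Gaussian sphere of radius r = 17.2 cm (r < R).
Only the charge within r is enclosed: Q_enc = Q·(r/R)³ = (-36.4 μC)·(17.2 cm/28 cm)³ = -8.437×10^-6 C.
By Gauss's law, ∮E·dA = E·4πr² = Q_enc/ε₀.
E = |Q_enc|/(4πε₀r²) = (8.437×10^-6)/(4π·8.85×10^-12·(0.172)²) = 2.56×10^6 N/C.

E = 2.56×10^6 V/m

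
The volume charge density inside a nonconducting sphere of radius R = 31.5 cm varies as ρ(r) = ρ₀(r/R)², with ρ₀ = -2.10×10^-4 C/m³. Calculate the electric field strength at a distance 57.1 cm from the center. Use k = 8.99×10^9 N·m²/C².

E = 4.55×10^5 V/m

Use a concentric Gaussian sphere at r = 57.1 cm (r > R, all charge enclosed).
Q_enc = 4π ∫₀^R ρ₀(r'/R)^2 r'² dr' = 4πρ₀R³/5 = -1.65×10^-5 C.
By Gauss's law, ∮E·dA = E·4πr² = Q_enc/ε₀.
E = k|Q_enc|/r² = (8.99×10^9)(1.65×10^-5)/(0.571)² = 4.55e5 N/C.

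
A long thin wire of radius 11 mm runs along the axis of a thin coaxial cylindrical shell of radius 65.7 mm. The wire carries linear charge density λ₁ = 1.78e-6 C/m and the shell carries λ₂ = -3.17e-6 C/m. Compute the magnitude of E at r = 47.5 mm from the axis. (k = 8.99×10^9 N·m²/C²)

By cylindrical symmetry E is radial; use a coaxial Gaussian cylinder of radius 47.5 mm and length L (between the conductors, 11 mm < r < 65.7 mm).
Only the inner wire is enclosed; the outer shell contributes nothing inside itself. λ_enc = λ₁ = 1.78e-6 C/m.
Gauss's law: E·2πrL = λ_enc L/ε₀.
E = 2k|λ_enc|/r = 2(8.99×10^9)(1.78×10^-6)/(0.0475) = 6.74e5 N/C.

|E| ≈ 6.74×10^5 N/C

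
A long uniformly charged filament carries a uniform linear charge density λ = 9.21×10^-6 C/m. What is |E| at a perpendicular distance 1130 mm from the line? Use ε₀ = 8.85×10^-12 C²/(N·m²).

E ≈ 1.47×10^5 N/C

Choose a coaxial cylinder of radius r = 1130 mm (arbitrary length L) as the Gaussian surface.
Q_enc = λL, so λ_enc = 9.21e-6 C/m.
By Gauss's law (flux through the curved wall only), E·2πrL = λ_enc L/ε₀.
E = |λ_enc|/(2πε₀r) = (9.21×10^-6)/(2π·8.85×10^-12·1.13) = 1.47×10^5 N/C.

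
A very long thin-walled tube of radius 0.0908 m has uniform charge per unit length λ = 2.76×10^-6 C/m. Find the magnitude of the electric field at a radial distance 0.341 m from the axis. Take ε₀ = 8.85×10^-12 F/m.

Take a coaxial cylindrical Gaussian surface of radius r = 0.341 m and length L (r > 0.0908 m).
The full line charge is enclosed: λ_enc = 2.76×10^-6 C/m.
Applying ∮E·dA = Q_enc/ε₀ with the end caps contributing no flux:
E = |λ_enc|/(2πε₀r) = (2.76e-6)/(2π·8.85×10^-12·0.341) = 1.46×10^5 N/C.

E = 1.46×10^5 V/m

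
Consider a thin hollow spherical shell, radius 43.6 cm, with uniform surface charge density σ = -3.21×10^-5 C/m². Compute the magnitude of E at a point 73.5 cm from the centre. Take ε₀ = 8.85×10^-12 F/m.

Use a concentric Gaussian sphere at r = 73.5 cm (r > 43.6 cm).
The entire shell is enclosed: Q_enc = σ·4πR² = (-3.21×10^-5)·4π·(0.436)² = -7.668×10^-5 C.
Since E is radial and uniform over the Gaussian sphere, Φ = E·4πr² = Q_enc/ε₀.
E = |Q_enc|/(4πε₀r²) = (7.668×10^-5)/(4π·8.85×10^-12·(0.735)²) = 1.28e6 N/C.

E = 1.28×10^6 N/C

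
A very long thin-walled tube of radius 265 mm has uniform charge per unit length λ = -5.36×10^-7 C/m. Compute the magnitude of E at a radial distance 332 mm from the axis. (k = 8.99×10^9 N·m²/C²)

Coaxial Gaussian cylinder, radius r = 332 mm, length L (r > 265 mm).
The full line charge is enclosed: λ_enc = -5.36e-7 C/m.
Gauss's law: E·2πrL = λ_enc L/ε₀.
E = 2k|λ_enc|/r = 2(8.99×10^9)(5.36e-7)/(0.332) = 2.90×10^4 N/C.

|E| ≈ 2.90e4 N/C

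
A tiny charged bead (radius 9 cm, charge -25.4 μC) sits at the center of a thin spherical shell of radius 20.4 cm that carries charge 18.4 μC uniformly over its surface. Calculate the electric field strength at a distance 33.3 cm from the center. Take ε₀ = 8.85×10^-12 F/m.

By spherical symmetry E is radial; choose a Gaussian sphere of radius r = 33.3 cm (r > 20.4 cm, enclosing both).
Q_enc = (-25.4 μC) + (18.4 μC) = -7.00×10^-6 C.
Since E is radial and uniform over the Gaussian sphere, Φ = E·4πr² = Q_enc/ε₀.
E = |Q_enc|/(4πε₀r²) = (7.00×10^-6)/(4π·8.85×10^-12·(0.333)²) = 5.68×10^5 N/C.

E = 5.68×10^5 N/C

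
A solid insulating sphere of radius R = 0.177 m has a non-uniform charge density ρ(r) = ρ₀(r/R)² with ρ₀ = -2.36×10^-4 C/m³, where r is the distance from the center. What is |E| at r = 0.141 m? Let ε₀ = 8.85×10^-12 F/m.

E = 4.77×10^5 V/m

By spherical symmetry E is radial; choose a Gaussian sphere of radius r = 0.141 m (r < R).
Integrate the density: Q_enc = 4π ∫₀^r ρ₀(r'/R)^2 r'² dr' = 4πρ₀ r^5/(5·R²) = -1.055×10^-6 C.
By Gauss's law, ∮E·dA = E·4πr² = Q_enc/ε₀.
E = |Q_enc|/(4πε₀r²) = (1.055e-6)/(4π·8.85×10^-12·(0.141)²) = 4.77×10^5 N/C.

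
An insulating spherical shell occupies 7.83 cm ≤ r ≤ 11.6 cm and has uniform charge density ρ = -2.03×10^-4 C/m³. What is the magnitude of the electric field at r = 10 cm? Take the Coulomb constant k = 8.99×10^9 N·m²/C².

Use a concentric Gaussian sphere at r = 10 cm (within the shell material, 7.83 cm < r < 11.6 cm).
Only the shell between 7.83 cm and r is enclosed: Q_enc = ρ·(4π/3)(r³ − a³) = (-2.03e-4)·(4π/3)·((0.1)³ − (0.0783)³) = -4.421e-7 C.
Since E is radial and uniform over the Gaussian sphere, Φ = E·4πr² = Q_enc/ε₀.
E = k|Q_enc|/r² = (8.99×10^9)(4.421e-7)/(0.1)² = 3.97×10^5 N/C.

E = 3.97×10^5 N/C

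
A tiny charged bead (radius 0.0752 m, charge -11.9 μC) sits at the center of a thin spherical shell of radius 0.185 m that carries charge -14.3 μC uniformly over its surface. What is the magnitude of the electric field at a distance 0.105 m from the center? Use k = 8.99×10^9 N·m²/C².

9.70×10^6 N/C

Use a concentric Gaussian sphere at r = 0.105 m (between the bodies, 0.0752 m < r < 0.185 m).
Only the inner charge is enclosed; the outer shell contributes nothing inside itself. Q_enc = -11.9 μC = -1.19e-5 C.
Gauss's law: E·4πr² = Q_enc/ε₀.
E = k|Q_enc|/r² = (8.99×10^9)(1.19×10^-5)/(0.105)² = 9.70×10^6 N/C.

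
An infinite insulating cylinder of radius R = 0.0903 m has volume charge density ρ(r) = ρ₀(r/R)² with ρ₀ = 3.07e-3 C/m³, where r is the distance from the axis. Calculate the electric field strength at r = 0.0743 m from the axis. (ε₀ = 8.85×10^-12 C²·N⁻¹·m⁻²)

E = 4.36×10^6 V/m

By cylindrical symmetry E is radial; use a coaxial Gaussian cylinder of radius 0.0743 m and length L (r < R).
Integrating ρ over the cross-section to radius r: λ_enc = (2πρ₀/R²) ∫₀^r r'^3 dr' = 2πρ₀ r^4/(4·R²) = 1.802×10^-5 C/m.
By Gauss's law (flux through the curved wall only), E·2πrL = λ_enc L/ε₀.
E = |λ_enc|/(2πε₀r) = (1.802×10^-5)/(2π·8.85×10^-12·0.0743) = 4.36e6 N/C.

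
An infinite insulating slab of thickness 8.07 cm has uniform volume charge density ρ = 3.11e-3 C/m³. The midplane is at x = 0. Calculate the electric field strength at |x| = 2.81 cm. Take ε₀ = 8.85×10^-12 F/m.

By symmetry E is perpendicular to the slab. A Gaussian pillbox from −2.81 cm to +2.81 cm (face area A) lies entirely within the slab.
Q_enc = ρ·(2x)·A and flux = 2EA, so 2EA = 2ρxA/ε₀ ⇒ E = |ρ|x/ε₀.
E = (3.11e-3)(0.0281)/(8.85×10^-12) = 9.87×10^6 N/C.

9.87e6 N/C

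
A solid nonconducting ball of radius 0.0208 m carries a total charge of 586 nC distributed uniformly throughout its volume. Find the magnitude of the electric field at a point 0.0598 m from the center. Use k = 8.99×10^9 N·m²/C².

E ≈ 1.47e6 N/C

Take a concentric spherical Gaussian surface of radius r = 0.0598 m (r > R, so the entire charge is enclosed).
Q_enc = 586 nC = 5.86e-7 C.
Since E is radial and uniform over the Gaussian sphere, Φ = E·4πr² = Q_enc/ε₀.
E = k|Q_enc|/r² = (8.99×10^9)(5.86×10^-7)/(0.0598)² = 1.47×10^6 N/C.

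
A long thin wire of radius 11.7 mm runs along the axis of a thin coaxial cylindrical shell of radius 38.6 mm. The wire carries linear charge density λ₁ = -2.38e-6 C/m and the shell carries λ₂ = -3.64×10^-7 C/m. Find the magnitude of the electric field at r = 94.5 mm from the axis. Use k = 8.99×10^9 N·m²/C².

|E| ≈ 5.22e5 N/C

Choose a coaxial cylinder of radius r = 94.5 mm (arbitrary length L) as the Gaussian surface (r > 38.6 mm, enclosing both).
λ_enc = λ₁ + λ₂ = (-2.38e-6) + (-3.64e-7) = -2.744×10^-6 C/m.
By Gauss's law (flux through the curved wall only), E·2πrL = λ_enc L/ε₀.
E = 2k|λ_enc|/r = 2(8.99×10^9)(2.744×10^-6)/(0.0945) = 5.22×10^5 N/C.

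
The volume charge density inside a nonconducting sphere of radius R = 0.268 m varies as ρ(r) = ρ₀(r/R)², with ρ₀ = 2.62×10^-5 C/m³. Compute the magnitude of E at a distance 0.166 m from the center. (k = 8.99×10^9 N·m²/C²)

3.77e4 N/C

By spherical symmetry E is radial; choose a Gaussian sphere of radius r = 0.166 m (r < R).
Q_enc = ∫₀^r ρ(r')·4πr'² dr' = (4πρ₀/R²) ∫₀^r r'^4 dr' = 4πρ₀ r^5/(5·R²) = 1.156×10^-7 C.
Applying ∮E·dA = Q_enc/ε₀ with Φ = E(4πr²):
E = k|Q_enc|/r² = (8.99×10^9)(1.156×10^-7)/(0.166)² = 3.77×10^4 N/C.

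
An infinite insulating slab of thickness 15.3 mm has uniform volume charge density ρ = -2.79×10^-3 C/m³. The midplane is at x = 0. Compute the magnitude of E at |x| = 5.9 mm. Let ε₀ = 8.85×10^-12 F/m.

1.86×10^6 N/C

By symmetry E is perpendicular to the slab. A Gaussian pillbox from −5.9 mm to +5.9 mm (face area A) lies entirely within the slab.
Q_enc = ρ·(2x)·A and flux = 2EA, so 2EA = 2ρxA/ε₀ ⇒ E = |ρ|x/ε₀.
E = (2.79e-3)(0.0059)/(8.85×10^-12) = 1.86e6 N/C.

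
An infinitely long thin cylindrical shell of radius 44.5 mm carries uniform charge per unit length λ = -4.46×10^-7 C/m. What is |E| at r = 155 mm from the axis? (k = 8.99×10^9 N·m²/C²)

Take a coaxial cylindrical Gaussian surface of radius r = 155 mm and length L (r > 44.5 mm).
The full line charge is enclosed: λ_enc = -4.46×10^-7 C/m.
Applying ∮E·dA = Q_enc/ε₀ with the end caps contributing no flux:
E = 2k|λ_enc|/r = 2(8.99×10^9)(4.46×10^-7)/(0.155) = 5.17e4 N/C.

5.17×10^4 N/C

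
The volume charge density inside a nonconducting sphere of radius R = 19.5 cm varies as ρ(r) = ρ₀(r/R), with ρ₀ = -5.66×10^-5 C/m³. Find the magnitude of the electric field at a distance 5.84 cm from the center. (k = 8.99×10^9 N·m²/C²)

Take a concentric spherical Gaussian surface of radius r = 5.84 cm (r < R).
Q_enc = ∫₀^r ρ(r')·4πr'² dr' = (4πρ₀/R) ∫₀^r r'^3 dr' = 4πρ₀ r^4/(4·R) = -1.061e-8 C.
Gauss's law: E·4πr² = Q_enc/ε₀.
E = k|Q_enc|/r² = (8.99×10^9)(1.061×10^-8)/(0.0584)² = 2.80e4 N/C.

|E| ≈ 2.80×10^4 V/m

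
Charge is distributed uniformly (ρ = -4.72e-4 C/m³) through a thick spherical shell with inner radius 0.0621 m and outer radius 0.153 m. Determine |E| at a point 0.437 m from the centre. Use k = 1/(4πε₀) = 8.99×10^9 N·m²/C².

E = 3.11×10^5 V/m

Symmetry ⇒ E = E(r) r̂. Gaussian sphere of radius r = 0.437 m (r > 0.153 m, enclosing the whole shell).
Q_enc = ρ·(4π/3)(b³ − a³) = (-4.72×10^-4)·(4π/3)·((0.153)³ − (0.0621)³) = -6.608e-6 C.
Gauss's law: E·4πr² = Q_enc/ε₀.
E = k|Q_enc|/r² = (8.99×10^9)(6.608×10^-6)/(0.437)² = 3.11×10^5 N/C.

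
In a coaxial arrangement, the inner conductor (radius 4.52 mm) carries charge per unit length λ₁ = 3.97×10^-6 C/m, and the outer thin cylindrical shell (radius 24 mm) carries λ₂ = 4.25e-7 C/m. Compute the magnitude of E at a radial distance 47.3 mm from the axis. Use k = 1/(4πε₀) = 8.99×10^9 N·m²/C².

By cylindrical symmetry E is radial; use a coaxial Gaussian cylinder of radius 47.3 mm and length L (r > 24 mm, enclosing both).
λ_enc = λ₁ + λ₂ = (3.97×10^-6) + (4.25e-7) = 4.395×10^-6 C/m.
By Gauss's law (flux through the curved wall only), E·2πrL = λ_enc L/ε₀.
E = 2k|λ_enc|/r = 2(8.99×10^9)(4.395×10^-6)/(0.0473) = 1.67×10^6 N/C.

E ≈ 1.67×10^6 N/C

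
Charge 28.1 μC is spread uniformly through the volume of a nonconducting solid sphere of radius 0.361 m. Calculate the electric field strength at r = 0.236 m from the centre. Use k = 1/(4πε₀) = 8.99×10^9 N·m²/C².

|E| = 1.27×10^6 V/m

Use a concentric Gaussian sphere at r = 0.236 m (r < R).
For a uniform sphere the enclosed fraction is (r/R)³, so Q_enc = (28.1 μC)(0.236/0.361)³ = 7.851×10^-6 C.
Applying ∮E·dA = Q_enc/ε₀ with Φ = E(4πr²):
E = k|Q_enc|/r² = (8.99×10^9)(7.851e-6)/(0.236)² = 1.27×10^6 N/C.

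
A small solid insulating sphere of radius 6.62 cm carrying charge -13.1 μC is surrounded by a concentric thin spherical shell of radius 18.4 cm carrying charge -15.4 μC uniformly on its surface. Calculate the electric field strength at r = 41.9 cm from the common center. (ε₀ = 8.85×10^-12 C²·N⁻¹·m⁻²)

Use a concentric Gaussian sphere at r = 41.9 cm (r > 18.4 cm, enclosing both).
Q_enc = (-13.1 μC) + (-15.4 μC) = -2.85e-5 C.
Applying ∮E·dA = Q_enc/ε₀ with Φ = E(4πr²):
E = |Q_enc|/(4πε₀r²) = (2.85e-5)/(4π·8.85×10^-12·(0.419)²) = 1.46×10^6 N/C.

|E| ≈ 1.46e6 N/C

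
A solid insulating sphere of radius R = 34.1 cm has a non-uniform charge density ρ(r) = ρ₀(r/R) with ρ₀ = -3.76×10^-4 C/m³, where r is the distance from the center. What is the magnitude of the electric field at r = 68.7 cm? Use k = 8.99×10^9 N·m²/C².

|E| ≈ 8.92×10^5 N/C

By spherical symmetry E is radial; choose a Gaussian sphere of radius r = 68.7 cm (r > R, all charge enclosed).
Q_enc = 4π ∫₀^R ρ₀(r'/R)^1 r'² dr' = 4πρ₀R³/4 = -4.684e-5 C.
Applying ∮E·dA = Q_enc/ε₀ with Φ = E(4πr²):
E = k|Q_enc|/r² = (8.99×10^9)(4.684×10^-5)/(0.687)² = 8.92×10^5 N/C.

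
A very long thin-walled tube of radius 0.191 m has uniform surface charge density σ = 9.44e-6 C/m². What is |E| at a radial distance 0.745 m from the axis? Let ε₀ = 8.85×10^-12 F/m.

2.73×10^5 N/C

Coaxial Gaussian cylinder, radius r = 0.745 m, length L (r > 0.191 m).
The whole shell is enclosed: λ_enc = σ·2πR = (9.44×10^-6)·2π·(0.191) = 1.133×10^-5 C/m.
Since E is radial and uniform over the curved surface, Φ = E·2πrL = Q_enc/ε₀ = λ_enc L/ε₀.
E = |λ_enc|/(2πε₀r) = (1.133×10^-5)/(2π·8.85×10^-12·0.745) = 2.73×10^5 N/C.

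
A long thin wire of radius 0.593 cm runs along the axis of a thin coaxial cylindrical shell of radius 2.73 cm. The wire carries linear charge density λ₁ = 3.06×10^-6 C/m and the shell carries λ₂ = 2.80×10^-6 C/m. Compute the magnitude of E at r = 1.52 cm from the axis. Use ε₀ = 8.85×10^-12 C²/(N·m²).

By cylindrical symmetry E is radial; use a coaxial Gaussian cylinder of radius 1.52 cm and length L (between the conductors, 0.593 cm < r < 2.73 cm).
The shell at 2.73 cm lies outside the Gaussian surface, so λ_enc = λ₁ = 3.06e-6 C/m.
Since E is radial and uniform over the curved surface, Φ = E·2πrL = Q_enc/ε₀ = λ_enc L/ε₀.
E = |λ_enc|/(2πε₀r) = (3.06×10^-6)/(2π·8.85×10^-12·0.0152) = 3.62e6 N/C.

|E| = 3.62×10^6 N/C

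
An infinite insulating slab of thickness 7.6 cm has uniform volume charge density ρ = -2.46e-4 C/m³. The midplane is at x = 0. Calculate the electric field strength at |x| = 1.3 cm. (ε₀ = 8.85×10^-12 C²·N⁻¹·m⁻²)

By symmetry E is perpendicular to the slab. A Gaussian pillbox from −1.3 cm to +1.3 cm (face area A) lies entirely within the slab.
Q_enc = ρ·(2x)·A and flux = 2EA, so 2EA = 2ρxA/ε₀ ⇒ E = |ρ|x/ε₀.
E = (2.46e-4)(0.013)/(8.85×10^-12) = 3.61×10^5 N/C.

|E| ≈ 3.61×10^5 N/C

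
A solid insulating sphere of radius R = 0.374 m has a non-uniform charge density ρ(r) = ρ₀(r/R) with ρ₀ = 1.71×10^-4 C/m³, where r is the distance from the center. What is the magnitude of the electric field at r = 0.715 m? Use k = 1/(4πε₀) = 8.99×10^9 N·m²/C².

E = 4.94×10^5 N/C

By spherical symmetry E is radial; choose a Gaussian sphere of radius r = 0.715 m (r > R, all charge enclosed).
Q_enc = 4π ∫₀^R ρ₀(r'/R)^1 r'² dr' = 4πρ₀R³/4 = 2.81×10^-5 C.
By Gauss's law, ∮E·dA = E·4πr² = Q_enc/ε₀.
E = k|Q_enc|/r² = (8.99×10^9)(2.81×10^-5)/(0.715)² = 4.94e5 N/C.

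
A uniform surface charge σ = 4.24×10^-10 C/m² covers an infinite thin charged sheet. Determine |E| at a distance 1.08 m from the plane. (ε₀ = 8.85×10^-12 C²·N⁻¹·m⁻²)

Choose a cylindrical pillbox piercing the sheet, end faces (area A) parallel to it.
Flux Φ = 2EA and Q_enc = σA, so 2EA = σA/ε₀ ⇒ E = |σ|/(2ε₀), independent of distance.
E = |σ|/(2ε₀) = (4.24×10^-10)/(2·8.85×10^-12) = 24 N/C.

24 V/m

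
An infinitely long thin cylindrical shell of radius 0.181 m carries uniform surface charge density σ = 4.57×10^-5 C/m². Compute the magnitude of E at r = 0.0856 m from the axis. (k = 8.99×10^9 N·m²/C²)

Coaxial Gaussian cylinder, radius r = 0.0856 m, length L (r < 0.181 m, inside the shell).
No charge is enclosed, so Gauss's law gives E·2πrL = 0 ⇒ E = 0.

E = 0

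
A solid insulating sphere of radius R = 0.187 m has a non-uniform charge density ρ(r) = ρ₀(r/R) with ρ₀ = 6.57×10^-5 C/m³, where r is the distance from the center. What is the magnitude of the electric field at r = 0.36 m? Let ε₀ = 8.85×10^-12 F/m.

Take a concentric spherical Gaussian surface of radius r = 0.36 m (r > R, all charge enclosed).
Q_enc = 4π ∫₀^R ρ₀(r'/R)^1 r'² dr' = 4πρ₀R³/4 = 1.35×10^-6 C.
Gauss's law: E·4πr² = Q_enc/ε₀.
E = |Q_enc|/(4πε₀r²) = (1.35×10^-6)/(4π·8.85×10^-12·(0.36)²) = 9.36×10^4 N/C.

|E| ≈ 9.36×10^4 V/m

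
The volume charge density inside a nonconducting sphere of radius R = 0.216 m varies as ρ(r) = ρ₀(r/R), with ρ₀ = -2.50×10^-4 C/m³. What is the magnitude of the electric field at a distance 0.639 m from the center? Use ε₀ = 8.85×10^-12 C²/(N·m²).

By spherical symmetry E is radial; choose a Gaussian sphere of radius r = 0.639 m (r > R, all charge enclosed).
Q_enc = 4π ∫₀^R ρ₀(r'/R)^1 r'² dr' = 4πρ₀R³/4 = -7.915e-6 C.
Applying ∮E·dA = Q_enc/ε₀ with Φ = E(4πr²):
E = |Q_enc|/(4πε₀r²) = (7.915×10^-6)/(4π·8.85×10^-12·(0.639)²) = 1.74e5 N/C.

E ≈ 1.74×10^5 N/C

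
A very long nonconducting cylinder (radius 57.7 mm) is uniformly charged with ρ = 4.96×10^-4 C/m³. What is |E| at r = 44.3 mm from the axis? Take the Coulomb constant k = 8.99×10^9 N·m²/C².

E = 1.24×10^6 V/m

Take a coaxial cylindrical Gaussian surface of radius r = 44.3 mm and length L (r < R).
Charge inside radius r per length L is ρ·πr²·L, so λ_enc = ρπr² = 3.058e-6 C/m.
Since E is radial and uniform over the curved surface, Φ = E·2πrL = Q_enc/ε₀ = λ_enc L/ε₀.
E = 2k|λ_enc|/r = 2(8.99×10^9)(3.058e-6)/(0.0443) = 1.24×10^6 N/C.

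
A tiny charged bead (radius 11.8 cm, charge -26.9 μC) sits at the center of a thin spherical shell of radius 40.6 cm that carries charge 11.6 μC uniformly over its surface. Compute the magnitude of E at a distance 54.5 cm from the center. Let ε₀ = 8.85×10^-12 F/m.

4.63e5 N/C

Symmetry ⇒ E = E(r) r̂. Gaussian sphere of radius r = 54.5 cm (r > 40.6 cm, enclosing both).
Q_enc = (-26.9 μC) + (11.6 μC) = -1.53e-5 C.
By Gauss's law, ∮E·dA = E·4πr² = Q_enc/ε₀.
E = |Q_enc|/(4πε₀r²) = (1.53×10^-5)/(4π·8.85×10^-12·(0.545)²) = 4.63e5 N/C.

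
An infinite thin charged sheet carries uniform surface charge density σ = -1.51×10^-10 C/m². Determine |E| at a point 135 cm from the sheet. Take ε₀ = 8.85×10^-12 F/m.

|E| ≈ 8.53 V/m

The symmetry is planar: E is normal to the sheet and the same magnitude on both sides. Take a pillbox straddling the sheet with end-cap area A.
Flux Φ = 2EA and Q_enc = σA, so 2EA = σA/ε₀ ⇒ E = |σ|/(2ε₀), independent of distance.
E = |σ|/(2ε₀) = (1.51×10^-10)/(2·8.85×10^-12) = 8.53 N/C.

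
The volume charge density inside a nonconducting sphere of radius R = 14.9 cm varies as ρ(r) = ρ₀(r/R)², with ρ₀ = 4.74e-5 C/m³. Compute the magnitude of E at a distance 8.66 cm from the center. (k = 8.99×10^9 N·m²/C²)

3.13×10^4 N/C

Use a concentric Gaussian sphere at r = 8.66 cm (r < R).
Q_enc = ∫₀^r ρ(r')·4πr'² dr' = (4πρ₀/R²) ∫₀^r r'^4 dr' = 4πρ₀ r^5/(5·R²) = 2.614×10^-8 C.
Gauss's law: E·4πr² = Q_enc/ε₀.
E = k|Q_enc|/r² = (8.99×10^9)(2.614e-8)/(0.0866)² = 3.13×10^4 N/C.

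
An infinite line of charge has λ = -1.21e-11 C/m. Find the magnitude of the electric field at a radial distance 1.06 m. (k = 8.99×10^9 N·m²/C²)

0.205 N/C

Choose a coaxial cylinder of radius r = 1.06 m (arbitrary length L) as the Gaussian surface.
Q_enc = λL, so λ_enc = -1.21×10^-11 C/m.
Applying ∮E·dA = Q_enc/ε₀ with the end caps contributing no flux:
E = 2k|λ_enc|/r = 2(8.99×10^9)(1.21×10^-11)/(1.06) = 0.205 N/C.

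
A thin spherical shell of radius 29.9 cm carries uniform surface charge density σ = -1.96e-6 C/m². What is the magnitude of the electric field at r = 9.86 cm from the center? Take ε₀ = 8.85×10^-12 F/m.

By spherical symmetry E is radial; choose a Gaussian sphere of radius r = 9.86 cm (inside the shell, r < 29.9 cm).
All the charge is outside the Gaussian surface: Q_enc = 0, hence E = 0 everywhere inside the shell.

|E| = 0 N/C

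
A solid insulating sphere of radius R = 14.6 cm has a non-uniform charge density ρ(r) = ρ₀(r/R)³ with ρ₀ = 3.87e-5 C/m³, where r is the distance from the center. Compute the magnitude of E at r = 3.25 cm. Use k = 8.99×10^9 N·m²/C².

Take a concentric spherical Gaussian surface of radius r = 3.25 cm (r < R).
Integrate the density: Q_enc = 4π ∫₀^r ρ₀(r'/R)^3 r'² dr' = 4πρ₀ r^6/(6·R³) = 3.069e-11 C.
By Gauss's law, ∮E·dA = E·4πr² = Q_enc/ε₀.
E = k|Q_enc|/r² = (8.99×10^9)(3.069e-11)/(0.0325)² = 261 N/C.

|E| = 261 N/C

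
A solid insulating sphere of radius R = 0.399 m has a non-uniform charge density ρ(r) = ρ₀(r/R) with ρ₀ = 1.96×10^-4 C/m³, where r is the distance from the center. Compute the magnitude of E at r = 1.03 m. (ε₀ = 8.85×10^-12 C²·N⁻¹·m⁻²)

E ≈ 3.32×10^5 N/C

Take a concentric spherical Gaussian surface of radius r = 1.03 m (r > R, all charge enclosed).
Q_enc = 4π ∫₀^R ρ₀(r'/R)^1 r'² dr' = 4πρ₀R³/4 = 3.911×10^-5 C.
Since E is radial and uniform over the Gaussian sphere, Φ = E·4πr² = Q_enc/ε₀.
E = |Q_enc|/(4πε₀r²) = (3.911×10^-5)/(4π·8.85×10^-12·(1.03)²) = 3.32e5 N/C.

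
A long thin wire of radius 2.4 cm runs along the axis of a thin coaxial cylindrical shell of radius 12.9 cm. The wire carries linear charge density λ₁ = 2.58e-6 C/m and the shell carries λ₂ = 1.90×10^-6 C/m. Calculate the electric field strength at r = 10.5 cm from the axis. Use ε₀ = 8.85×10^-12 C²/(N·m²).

4.42e5 N/C

Coaxial Gaussian cylinder, radius r = 10.5 cm, length L (between the conductors, 2.4 cm < r < 12.9 cm).
Only the inner wire is enclosed; the outer shell contributes nothing inside itself. λ_enc = λ₁ = 2.58e-6 C/m.
By Gauss's law (flux through the curved wall only), E·2πrL = λ_enc L/ε₀.
E = |λ_enc|/(2πε₀r) = (2.58×10^-6)/(2π·8.85×10^-12·0.105) = 4.42×10^5 N/C.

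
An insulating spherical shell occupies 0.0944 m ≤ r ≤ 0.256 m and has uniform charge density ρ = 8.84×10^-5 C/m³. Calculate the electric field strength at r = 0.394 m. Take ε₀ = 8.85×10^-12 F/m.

|E| = 3.42×10^5 N/C

Take a concentric spherical Gaussian surface of radius r = 0.394 m (r > 0.256 m, enclosing the whole shell).
Q_enc = ρ·(4π/3)(b³ − a³) = (8.84×10^-5)·(4π/3)·((0.256)³ − (0.0944)³) = 5.901×10^-6 C.
Applying ∮E·dA = Q_enc/ε₀ with Φ = E(4πr²):
E = |Q_enc|/(4πε₀r²) = (5.901e-6)/(4π·8.85×10^-12·(0.394)²) = 3.42e5 N/C.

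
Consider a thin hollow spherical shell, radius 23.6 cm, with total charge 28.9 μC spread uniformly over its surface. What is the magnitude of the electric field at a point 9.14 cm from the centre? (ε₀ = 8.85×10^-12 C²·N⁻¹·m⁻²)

By spherical symmetry E is radial; choose a Gaussian sphere of radius r = 9.14 cm (inside the shell, r < 23.6 cm).
No charge lies within this surface, so Q_enc = 0 and Gauss's law gives E·4πr² = 0 ⇒ E = 0.

E = 0 (no enclosed charge)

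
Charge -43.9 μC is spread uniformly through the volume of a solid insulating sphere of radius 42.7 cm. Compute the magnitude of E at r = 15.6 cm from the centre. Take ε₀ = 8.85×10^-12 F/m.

Symmetry ⇒ E = E(r) r̂. Gaussian sphere of radius r = 15.6 cm (r < R).
Only the charge within r is enclosed: Q_enc = Q·(r/R)³ = (-43.9 μC)·(15.6 cm/42.7 cm)³ = -2.141×10^-6 C.
Gauss's law: E·4πr² = Q_enc/ε₀.
E = |Q_enc|/(4πε₀r²) = (2.141×10^-6)/(4π·8.85×10^-12·(0.156)²) = 7.91×10^5 N/C.

|E| ≈ 7.91×10^5 V/m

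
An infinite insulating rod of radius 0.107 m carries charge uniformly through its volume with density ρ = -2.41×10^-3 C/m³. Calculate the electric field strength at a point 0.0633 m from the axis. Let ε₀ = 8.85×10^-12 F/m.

8.62×10^6 N/C

By cylindrical symmetry E is radial; use a coaxial Gaussian cylinder of radius 0.0633 m and length L (r < R).
Charge inside radius r per length L is ρ·πr²·L, so λ_enc = ρπr² = -3.034×10^-5 C/m.
By Gauss's law (flux through the curved wall only), E·2πrL = λ_enc L/ε₀.
E = |λ_enc|/(2πε₀r) = (3.034e-5)/(2π·8.85×10^-12·0.0633) = 8.62×10^6 N/C.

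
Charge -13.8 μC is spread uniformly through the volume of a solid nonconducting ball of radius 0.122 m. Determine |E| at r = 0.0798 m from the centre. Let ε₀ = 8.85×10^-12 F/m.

Use a concentric Gaussian sphere at r = 0.0798 m (r < R).
For a uniform sphere the enclosed fraction is (r/R)³, so Q_enc = (-13.8 μC)(0.0798/0.122)³ = -3.862×10^-6 C.
By Gauss's law, ∮E·dA = E·4πr² = Q_enc/ε₀.
E = |Q_enc|/(4πε₀r²) = (3.862×10^-6)/(4π·8.85×10^-12·(0.0798)²) = 5.45e6 N/C.

E ≈ 5.45×10^6 N/C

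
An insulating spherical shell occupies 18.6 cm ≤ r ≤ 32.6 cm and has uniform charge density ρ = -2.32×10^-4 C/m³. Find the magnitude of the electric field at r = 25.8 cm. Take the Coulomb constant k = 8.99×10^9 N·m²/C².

Take a concentric spherical Gaussian surface of radius r = 25.8 cm (within the shell material, 18.6 cm < r < 32.6 cm).
Only the shell between 18.6 cm and r is enclosed: Q_enc = ρ·(4π/3)(r³ − a³) = (-2.32×10^-4)·(4π/3)·((0.258)³ − (0.186)³) = -1.044e-5 C.
Applying ∮E·dA = Q_enc/ε₀ with Φ = E(4πr²):
E = k|Q_enc|/r² = (8.99×10^9)(1.044×10^-5)/(0.258)² = 1.41×10^6 N/C.

E = 1.41×10^6 N/C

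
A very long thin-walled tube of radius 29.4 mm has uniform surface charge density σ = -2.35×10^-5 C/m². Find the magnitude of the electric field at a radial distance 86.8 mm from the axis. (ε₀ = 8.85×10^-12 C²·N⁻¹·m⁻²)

E ≈ 8.99×10^5 V/m

Choose a coaxial cylinder of radius r = 86.8 mm (arbitrary length L) as the Gaussian surface (r > 29.4 mm).
The whole shell is enclosed: λ_enc = σ·2πR = (-2.35×10^-5)·2π·(0.0294) = -4.341×10^-6 C/m.
By Gauss's law (flux through the curved wall only), E·2πrL = λ_enc L/ε₀.
E = |λ_enc|/(2πε₀r) = (4.341×10^-6)/(2π·8.85×10^-12·0.0868) = 8.99e5 N/C.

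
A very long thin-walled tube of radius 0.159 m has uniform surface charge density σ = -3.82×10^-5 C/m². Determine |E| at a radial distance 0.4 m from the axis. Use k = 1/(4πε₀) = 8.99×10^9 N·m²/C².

By cylindrical symmetry E is radial; use a coaxial Gaussian cylinder of radius 0.4 m and length L (r > 0.159 m).
The whole shell is enclosed: λ_enc = σ·2πR = (-3.82e-5)·2π·(0.159) = -3.816×10^-5 C/m.
Applying ∮E·dA = Q_enc/ε₀ with the end caps contributing no flux:
E = 2k|λ_enc|/r = 2(8.99×10^9)(3.816e-5)/(0.4) = 1.72e6 N/C.

|E| = 1.72e6 N/C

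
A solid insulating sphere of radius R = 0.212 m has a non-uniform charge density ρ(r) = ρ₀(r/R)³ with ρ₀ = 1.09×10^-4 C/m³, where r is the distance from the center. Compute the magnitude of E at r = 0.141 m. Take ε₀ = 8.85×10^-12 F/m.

8.52e4 N/C

Use a concentric Gaussian sphere at r = 0.141 m (r < R).
Q_enc = ∫₀^r ρ(r')·4πr'² dr' = (4πρ₀/R³) ∫₀^r r'^5 dr' = 4πρ₀ r^6/(6·R³) = 1.883×10^-7 C.
Gauss's law: E·4πr² = Q_enc/ε₀.
E = |Q_enc|/(4πε₀r²) = (1.883e-7)/(4π·8.85×10^-12·(0.141)²) = 8.52×10^4 N/C.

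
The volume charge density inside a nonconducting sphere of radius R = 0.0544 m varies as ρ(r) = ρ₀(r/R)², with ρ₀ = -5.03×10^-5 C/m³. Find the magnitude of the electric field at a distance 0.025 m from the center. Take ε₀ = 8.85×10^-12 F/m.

Symmetry ⇒ E = E(r) r̂. Gaussian sphere of radius r = 0.025 m (r < R).
Q_enc = ∫₀^r ρ(r')·4πr'² dr' = (4πρ₀/R²) ∫₀^r r'^4 dr' = 4πρ₀ r^5/(5·R²) = -4.172×10^-10 C.
Applying ∮E·dA = Q_enc/ε₀ with Φ = E(4πr²):
E = |Q_enc|/(4πε₀r²) = (4.172×10^-10)/(4π·8.85×10^-12·(0.025)²) = 6.00e3 N/C.

E = 6.00×10^3 V/m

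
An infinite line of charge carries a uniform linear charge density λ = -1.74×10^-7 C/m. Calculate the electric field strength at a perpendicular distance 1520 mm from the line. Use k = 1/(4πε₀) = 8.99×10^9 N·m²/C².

Choose a coaxial cylinder of radius r = 1520 mm (arbitrary length L) as the Gaussian surface.
Q_enc = λL, so λ_enc = -1.74e-7 C/m.
Applying ∮E·dA = Q_enc/ε₀ with the end caps contributing no flux:
E = 2k|λ_enc|/r = 2(8.99×10^9)(1.74×10^-7)/(1.52) = 2.06×10^3 N/C.

E ≈ 2.06×10^3 N/C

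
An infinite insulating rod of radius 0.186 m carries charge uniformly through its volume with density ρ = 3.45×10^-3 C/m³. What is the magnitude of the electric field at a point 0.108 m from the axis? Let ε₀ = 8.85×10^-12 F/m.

By cylindrical symmetry E is radial; use a coaxial Gaussian cylinder of radius 0.108 m and length L (r < R).
Charge inside radius r per length L is ρ·πr²·L, so λ_enc = ρπr² = 1.264×10^-4 C/m.
Gauss's law: E·2πrL = λ_enc L/ε₀.
E = |λ_enc|/(2πε₀r) = (1.264×10^-4)/(2π·8.85×10^-12·0.108) = 2.11×10^7 N/C.

E = 2.11e7 N/C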